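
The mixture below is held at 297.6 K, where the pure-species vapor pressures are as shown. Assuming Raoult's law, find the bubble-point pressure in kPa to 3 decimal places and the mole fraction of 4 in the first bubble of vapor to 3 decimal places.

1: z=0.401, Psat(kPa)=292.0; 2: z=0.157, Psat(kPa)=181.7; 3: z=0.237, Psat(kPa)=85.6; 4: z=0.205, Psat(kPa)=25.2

Pbub = 171.072 kPa, y_4 = 0.030

At the bubble point ψ → 0, so ΣzᵢKᵢ = 1 with Kᵢ = Pᵢˢᵃᵗ/P ⇒ P = ΣzᵢPᵢˢᵃᵗ.
P = 0.401·292.0 + 0.157·181.7 + 0.237·85.6 + 0.205·25.2 = 171.072 kPa
yᵢ = zᵢPᵢˢᵃᵗ/P ⇒ y_4 = 0.205·25.2/171.072 = 0.030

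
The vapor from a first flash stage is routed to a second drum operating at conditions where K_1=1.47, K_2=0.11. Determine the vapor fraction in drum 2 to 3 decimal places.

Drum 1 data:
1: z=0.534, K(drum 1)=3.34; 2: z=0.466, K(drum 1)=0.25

V/F (drum 2) = 0.508

Drum 1:
Let ψ₁ = V/F and solve Σ zᵢ(Kᵢ−1)/(1+ψ₁(Kᵢ−1)) = 0.
g(0) = ΣzᵢKᵢ − 1 = 0.900 and g(1) = 1 − Σzᵢ/Kᵢ = -1.024, so a root lies in (0, 1).
Newton–Raphson from ψ₁ = 0.5:
  ψ₁ = 0.500: g = 0.0166, g' = -1.292 → ψ₁ = 0.513
Converged at ψ₁ = 0.513.
Drum-1 compositions:
  1: x = 0.243, y = 0.811
  2: x = 0.757, y = 0.189
Drum-2 feed = drum-1 vapor: z₂ = (0.8107, 0.1893).
Drum 2:
Material balance + equilibrium reduce to Σ zᵢ(Kᵢ−1)/(1+ψ₂(Kᵢ−1)) = 0.
Check two-phase: ΣzᵢKᵢ = 1.213 > 1 and Σzᵢ/Kᵢ = 2.273 > 1, so g(0) = 0.213 > 0 and g(1) = -1.273 < 0.
Newton–Raphson from ψ₂ = 0.5:
  ψ₂ = 0.500: g = 0.0049, g' = -0.604 → ψ₂ = 0.508
Converged at ψ₂ = 0.508.
  1: x = 0.654, y = 0.962
  2: x = 0.346, y = 0.038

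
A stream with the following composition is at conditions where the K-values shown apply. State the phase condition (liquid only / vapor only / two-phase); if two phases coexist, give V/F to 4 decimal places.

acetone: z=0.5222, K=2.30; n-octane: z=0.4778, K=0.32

ΣzᵢKᵢ = 1.3540; Σzᵢ/Kᵢ = 1.7202.
Both exceed 1, so a two-phase solution exists.
Rachford–Rice: g(ψ) = Σ zᵢ(Kᵢ−1)/(1+ψ(Kᵢ−1)) = 0.
Binary case is linear: z₁(K₁−1)(1+ψ(K₂−1)) + z₂(K₂−1)(1+ψ(K₁−1)) = 0
⇒ ψ = [z₁(K₁−1)+z₂(K₂−1)] / [−(K₁−1)(K₂−1)] = 0.35396/0.88400 = 0.4004

two-phase, V/F = 0.4004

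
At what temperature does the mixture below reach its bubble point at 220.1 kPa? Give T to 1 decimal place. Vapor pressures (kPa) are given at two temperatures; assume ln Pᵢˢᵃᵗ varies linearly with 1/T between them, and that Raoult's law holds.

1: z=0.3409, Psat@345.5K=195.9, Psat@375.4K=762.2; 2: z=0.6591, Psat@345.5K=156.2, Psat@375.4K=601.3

T = 350.9 K

Bubble-point temperature: ΣzᵢPᵢˢᵃᵗ(T) = P. Interpolate ln Pᵢˢᵃᵗ = aᵢ + bᵢ/T.
  T = 345.5 K: ΣzᵢPᵢˢᵃᵗ = 169.73 kPa
  T = 375.4 K: ΣzᵢPᵢˢᵃᵗ = 656.15 kPa
  T = 360.4 K: ΣzᵢPᵢˢᵃᵗ = 342.44 kPa
  T = 352.9 K: ΣzᵢPᵢˢᵃᵗ = 242.31 kPa
  T = 349.2 K: ΣzᵢPᵢˢᵃᵗ = 203.18 kPa
  T = 351.0 K: ΣzᵢPᵢˢᵃᵗ = 221.46 kPa
Interpolating between 349.2 K and 351.0 K gives T ≈ 350.9 K.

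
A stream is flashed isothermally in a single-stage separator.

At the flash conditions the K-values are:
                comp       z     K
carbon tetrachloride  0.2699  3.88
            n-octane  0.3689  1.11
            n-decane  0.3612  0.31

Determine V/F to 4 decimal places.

V/F = 0.4700

Rachford–Rice: g(V/F) = Σ zᵢ(Kᵢ−1)/(1+V/F(Kᵢ−1)) = 0.
Feasibility: ΣzᵢKᵢ = 1.5687, Σzᵢ/Kᵢ = 1.5671 — both > 1, two phases present.
Newton–Raphson from V/F = 0.5:
  V/F = 0.5000: g = -0.02347, g' = -0.7809 → V/F = 0.4699
  V/F = 0.4699: g = 0.00005, g' = -0.7848 → V/F = 0.4700
Converged at V/F = 0.4700.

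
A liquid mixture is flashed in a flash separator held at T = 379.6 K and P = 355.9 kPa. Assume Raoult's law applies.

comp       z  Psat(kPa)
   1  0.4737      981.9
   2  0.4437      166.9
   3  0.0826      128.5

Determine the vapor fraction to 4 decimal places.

ψ = 0.5631

Raoult's law: Kᵢ = Pᵢˢᵃᵗ/P = Pᵢˢᵃᵗ/355.9.
  K_1 = 981.9/355.9 = 2.758921, K_2 = 166.9/355.9 = 0.468952, K_3 = 128.5/355.9 = 0.361056
Rachford–Rice: g(ψ) = Σ zᵢ(Kᵢ−1)/(1+ψ(Kᵢ−1)) = 0.
g(0) = ΣzᵢKᵢ − 1 = 0.5448 and g(1) = 1 − Σzᵢ/Kᵢ = -0.3466, so a root lies in (0, 1).
Newton iteration, ψ⁰ = 0.51:
  ψ = 0.5100: g = 0.03778, g' = -0.7168 → ψ = 0.5627
  ψ = 0.5627: g = 0.00030, g' = -0.7069 → ψ = 0.5631
Converged at ψ = 0.5631.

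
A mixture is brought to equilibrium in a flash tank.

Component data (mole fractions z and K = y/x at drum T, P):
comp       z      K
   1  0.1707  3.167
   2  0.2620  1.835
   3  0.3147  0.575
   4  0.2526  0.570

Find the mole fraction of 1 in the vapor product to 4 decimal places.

y_1 = 0.2456

Let ψ = V/F and solve Σ zᵢ(Kᵢ−1)/(1+ψ(Kᵢ−1)) = 0.
g(0) = ΣzᵢKᵢ − 1 = 0.3463 and g(1) = 1 − Σzᵢ/Kᵢ = -0.1871, so a root lies in (0, 1).
Newton–Raphson from ψ = 0.3:
  ψ = 0.3000: g = 0.12112, g' = -0.5474 → ψ = 0.5212
  ψ = 0.5212: g = 0.01433, g' = -0.4368 → ψ = 0.5540
  ψ = 0.5540: g = 0.00014, g' = -0.4287 → ψ = 0.5544
Converged at ψ = 0.5544.
Compositions from xᵢ = zᵢ/(1+ψ(Kᵢ−1)), yᵢ = Kᵢxᵢ:
  1: x = 0.0775, y = 0.2456
  2: x = 0.1791, y = 0.3286
  3: x = 0.4117, y = 0.2367
  4: x = 0.3317, y = 0.1890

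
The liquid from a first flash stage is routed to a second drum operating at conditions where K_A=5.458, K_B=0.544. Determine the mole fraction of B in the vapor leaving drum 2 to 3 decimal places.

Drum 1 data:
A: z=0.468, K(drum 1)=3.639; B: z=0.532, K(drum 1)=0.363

y_B (drum 2) = 0.494

Drum 1:
Let ψ₁ = V/F and solve Σ zᵢ(Kᵢ−1)/(1+ψ₁(Kᵢ−1)) = 0.
g(0) = ΣzᵢKᵢ − 1 = 0.896 and g(1) = 1 − Σzᵢ/Kᵢ = -0.594, so a root lies in (0, 1).
Binary case is linear: z₁(K₁−1)(1+ψ₁(K₂−1)) + z₂(K₂−1)(1+ψ₁(K₁−1)) = 0
⇒ ψ₁ = [z₁(K₁−1)+z₂(K₂−1)] / [−(K₁−1)(K₂−1)] = 0.8962/1.6810 = 0.533
Drum-1 compositions:
  A: x = 0.194, y = 0.708
  B: x = 0.806, y = 0.292
Drum-2 feed = drum-1 liquid: z₂ = (0.1944, 0.8056).
Drum 2:
Let ψ₂ = V/F and solve Σ zᵢ(Kᵢ−1)/(1+ψ₂(Kᵢ−1)) = 0.
Feasibility: ΣzᵢKᵢ = 1.500, Σzᵢ/Kᵢ = 1.516 — both > 1, two phases present.
Binary case is linear: z₁(K₁−1)(1+ψ₂(K₂−1)) + z₂(K₂−1)(1+ψ₂(K₁−1)) = 0
⇒ ψ₂ = [z₁(K₁−1)+z₂(K₂−1)] / [−(K₁−1)(K₂−1)] = 0.4995/2.0328 = 0.246
  A: x = 0.093, y = 0.506
  B: x = 0.907, y = 0.494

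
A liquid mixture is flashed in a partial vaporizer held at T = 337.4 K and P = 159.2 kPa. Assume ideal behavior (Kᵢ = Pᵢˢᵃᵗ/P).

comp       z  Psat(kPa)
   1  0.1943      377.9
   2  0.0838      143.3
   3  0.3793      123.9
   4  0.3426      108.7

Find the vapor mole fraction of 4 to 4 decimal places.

y_4 = 0.2488

Raoult's law: Kᵢ = Pᵢˢᵃᵗ/P = Pᵢˢᵃᵗ/159.2.
  K_1 = 377.9/159.2 = 2.373744, K_2 = 143.3/159.2 = 0.900126, K_3 = 123.9/159.2 = 0.778266, K_4 = 108.7/159.2 = 0.682789
Material balance + equilibrium reduce to Σ zᵢ(Kᵢ−1)/(1+V/F(Kᵢ−1)) = 0.
Feasibility: ΣzᵢKᵢ = 1.0658, Σzᵢ/Kᵢ = 1.1641 — both > 1, two phases present.
Iterate (Newton) starting at V/F = 0.55:
  V/F = 0.5500: g = -0.08424, g' = -0.1947 → V/F = 0.1173
  V/F = 0.1173: g = 0.02219, g' = -0.3297 → V/F = 0.1846
  V/F = 0.1846: g = 0.00127, g' = -0.2934 → V/F = 0.1889
Converged at V/F = 0.1889.
Compositions from xᵢ = zᵢ/(1+V/F(Kᵢ−1)), yᵢ = Kᵢxᵢ:
  1: x = 0.1543, y = 0.3662
  2: x = 0.0854, y = 0.0769
  3: x = 0.3959, y = 0.3081
  4: x = 0.3644, y = 0.2488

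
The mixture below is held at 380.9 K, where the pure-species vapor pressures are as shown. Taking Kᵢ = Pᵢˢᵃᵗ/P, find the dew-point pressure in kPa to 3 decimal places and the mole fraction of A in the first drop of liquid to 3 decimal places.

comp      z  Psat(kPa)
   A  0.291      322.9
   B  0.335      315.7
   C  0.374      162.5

Pdew = 234.528 kPa, x_A = 0.211

At the dew point ψ → 1, so Σzᵢ/Kᵢ = 1 with Kᵢ = Pᵢˢᵃᵗ/P ⇒ 1/P = Σzᵢ/Pᵢˢᵃᵗ.
1/P = 0.291/322.9 + 0.335/315.7 + 0.374/162.5 = 0.004264 ⇒ P = 234.528 kPa
xᵢ = zᵢP/Pᵢˢᵃᵗ ⇒ x_A = 0.291·234.528/322.9 = 0.211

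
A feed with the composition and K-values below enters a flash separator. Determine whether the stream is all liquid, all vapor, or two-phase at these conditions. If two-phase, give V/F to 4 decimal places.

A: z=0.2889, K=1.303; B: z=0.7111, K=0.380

all liquid

ΣzᵢKᵢ = 0.6467; Σzᵢ/Kᵢ = 2.0930.
Since ΣzᵢKᵢ < 1 the mixture is below its bubble point — single liquid phase.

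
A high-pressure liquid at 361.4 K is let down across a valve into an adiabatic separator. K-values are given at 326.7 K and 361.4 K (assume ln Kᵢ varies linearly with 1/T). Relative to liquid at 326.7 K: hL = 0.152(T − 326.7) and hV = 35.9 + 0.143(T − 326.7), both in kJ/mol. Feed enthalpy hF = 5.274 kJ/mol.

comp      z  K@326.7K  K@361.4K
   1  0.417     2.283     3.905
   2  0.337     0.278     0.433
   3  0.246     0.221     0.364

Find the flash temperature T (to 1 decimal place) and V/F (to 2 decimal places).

Adiabatic flash: solve Rachford–Rice at each trial T, then check hF = ψ·hV(T) + (1−ψ)·hL(T).
  T = 326.7 K: K = (2.283, 0.278, 0.221), RR gives ψ = 0.104, H_out = 3.751 kJ/mol
  T = 361.4 K: K = (3.905, 0.433, 0.364), RR gives ψ = 0.498, H_out = 22.992 kJ/mol
  T = 344.0 K: K = (3.024, 0.351, 0.287), RR gives ψ = 0.328, H_out = 14.363 kJ/mol
  T = 335.4 K: K = (2.639, 0.313, 0.253), RR gives ψ = 0.230, H_out = 9.550 kJ/mol
  T = 331.0 K: K = (2.455, 0.295, 0.236), RR gives ψ = 0.171, H_out = 6.776 kJ/mol
  T = 328.9 K: K = (2.370, 0.287, 0.229), RR gives ψ = 0.140, H_out = 5.344 kJ/mol
Linear interpolation between T = 326.7 (H_out = 3.751) and T = 328.9 (H_out = 5.344) on hF = 5.274 gives T ≈ 328.8 K, at which ψ = 0.14.

T = 328.8 K, V/F = 0.14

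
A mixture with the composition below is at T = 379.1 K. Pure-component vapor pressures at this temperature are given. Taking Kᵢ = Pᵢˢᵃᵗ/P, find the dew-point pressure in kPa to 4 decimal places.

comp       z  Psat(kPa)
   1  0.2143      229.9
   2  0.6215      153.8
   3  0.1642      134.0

Pdew = 161.3299 kPa

At the dew point ψ → 1, so Σzᵢ/Kᵢ = 1 with Kᵢ = Pᵢˢᵃᵗ/P ⇒ 1/P = Σzᵢ/Pᵢˢᵃᵗ.
1/P = 0.2143/229.9 + 0.6215/153.8 + 0.1642/134.0 = 0.0061985 ⇒ P = 161.3299 kPa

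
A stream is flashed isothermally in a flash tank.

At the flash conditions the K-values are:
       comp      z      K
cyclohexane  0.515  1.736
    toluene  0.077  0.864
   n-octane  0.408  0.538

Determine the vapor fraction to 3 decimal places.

Material balance + equilibrium reduce to Σ zᵢ(Kᵢ−1)/(1+ψ(Kᵢ−1)) = 0.
Check two-phase: ΣzᵢKᵢ = 1.180 > 1 and Σzᵢ/Kᵢ = 1.144 > 1, so g(0) = 0.180 > 0 and g(1) = -0.144 < 0.
Newton iteration, ψ⁰ = 0.5:
  ψ = 0.500: g = 0.0207, g' = -0.298 → ψ = 0.570
  ψ = 0.570: g = -0.0001, g' = -0.301 → ψ = 0.569
Converged at ψ = 0.569.

ψ = 0.569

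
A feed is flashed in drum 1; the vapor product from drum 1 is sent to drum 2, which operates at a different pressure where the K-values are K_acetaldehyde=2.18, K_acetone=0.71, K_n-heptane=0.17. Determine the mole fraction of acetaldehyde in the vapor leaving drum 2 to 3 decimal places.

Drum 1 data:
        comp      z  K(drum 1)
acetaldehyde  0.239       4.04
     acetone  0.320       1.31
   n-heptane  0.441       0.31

y_acetaldehyde (drum 2) = 0.653

Drum 1:
Material balance + equilibrium reduce to Σ zᵢ(Kᵢ−1)/(1+ψ₁(Kᵢ−1)) = 0.
Check two-phase: ΣzᵢKᵢ = 1.521 > 1 and Σzᵢ/Kᵢ = 1.726 > 1, so g(0) = 0.521 > 0 and g(1) = -0.726 < 0.
Newton iteration, ψ₁⁰ = 0.5:
  ψ₁ = 0.500: g = -0.0904, g' = -0.860 → ψ₁ = 0.395
Converged at ψ₁ = 0.395.
Drum-1 compositions:
  acetaldehyde: x = 0.109, y = 0.439
  acetone: x = 0.285, y = 0.373
  n-heptane: x = 0.606, y = 0.188
Drum-2 feed = drum-1 vapor: z₂ = (0.4386, 0.3734, 0.1880).
Drum 2:
Rachford–Rice: g(ψ₂) = Σ zᵢ(Kᵢ−1)/(1+ψ₂(Kᵢ−1)) = 0.
g(0) = ΣzᵢKᵢ − 1 = 0.253 and g(1) = 1 − Σzᵢ/Kᵢ = -0.833, so a root lies in (0, 1).
Newton–Raphson from ψ₂ = 0.5:
  ψ₂ = 0.500: g = -0.0679, g' = -0.663 → ψ₂ = 0.398
  ψ₂ = 0.398: g = -0.0030, g' = -0.612 → ψ₂ = 0.393
Converged at ψ₂ = 0.393.
  acetaldehyde: x = 0.300, y = 0.653
  acetone: x = 0.421, y = 0.299
  n-heptane: x = 0.279, y = 0.047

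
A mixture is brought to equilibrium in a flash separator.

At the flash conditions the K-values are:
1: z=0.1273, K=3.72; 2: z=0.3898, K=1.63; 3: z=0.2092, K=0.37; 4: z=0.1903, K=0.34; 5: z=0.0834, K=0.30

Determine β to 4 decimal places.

β = 0.3059

Rachford–Rice: g(β) = Σ zᵢ(Kᵢ−1)/(1+β(Kᵢ−1)) = 0.
Feasibility: ΣzᵢKᵢ = 1.2761, Σzᵢ/Kᵢ = 1.6765 — both > 1, two phases present.
Newton–Raphson from β = 0.47:
  β = 0.4700: g = -0.11488, g' = -0.7061 → β = 0.3073
  β = 0.3073: g = -0.00102, g' = -0.7125 → β = 0.3059
Converged at β = 0.3059.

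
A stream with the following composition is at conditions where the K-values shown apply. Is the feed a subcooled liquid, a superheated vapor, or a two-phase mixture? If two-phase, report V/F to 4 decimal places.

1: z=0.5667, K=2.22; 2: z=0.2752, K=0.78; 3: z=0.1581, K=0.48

superheated vapor

ΣzᵢKᵢ = 1.5486; Σzᵢ/Kᵢ = 0.9375.
Since Σzᵢ/Kᵢ < 1 the mixture is above its dew point — single vapor phase.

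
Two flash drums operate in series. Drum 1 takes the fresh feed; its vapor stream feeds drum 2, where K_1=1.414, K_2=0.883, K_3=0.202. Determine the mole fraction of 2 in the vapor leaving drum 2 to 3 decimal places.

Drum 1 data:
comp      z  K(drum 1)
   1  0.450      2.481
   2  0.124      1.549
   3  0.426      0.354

y_2 (drum 2) = 0.134

Drum 1:
Let ψ₁ = V/F and solve Σ zᵢ(Kᵢ−1)/(1+ψ₁(Kᵢ−1)) = 0.
g(0) = ΣzᵢKᵢ − 1 = 0.459 and g(1) = 1 − Σzᵢ/Kᵢ = -0.465, so a root lies in (0, 1).
Newton iteration, ψ₁⁰ = 0.5:
  ψ₁ = 0.500: g = 0.0298, g' = -0.737 → ψ₁ = 0.540
Converged at ψ₁ = 0.540.
Drum-1 compositions:
  1: x = 0.250, y = 0.620
  2: x = 0.096, y = 0.148
  3: x = 0.654, y = 0.232
Drum-2 feed = drum-1 vapor: z₂ = (0.6202, 0.1481, 0.2317).
Drum 2:
Newton–Raphson from ψ₂ = 0.35:
  ψ₂ = 0.350: g = -0.0503, g' = -0.367 → ψ₂ = 0.213
  ψ₂ = 0.213: g = -0.0045, g' = -0.306 → ψ₂ = 0.198
Converged at ψ₂ = 0.198.
  1: x = 0.573, y = 0.811
  2: x = 0.152, y = 0.134
  3: x = 0.275, y = 0.056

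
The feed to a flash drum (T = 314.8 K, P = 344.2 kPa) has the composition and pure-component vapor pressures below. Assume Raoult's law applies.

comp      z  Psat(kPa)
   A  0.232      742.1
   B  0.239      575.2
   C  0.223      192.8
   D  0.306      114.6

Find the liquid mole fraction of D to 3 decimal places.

Raoult's law: Kᵢ = Pᵢˢᵃᵗ/P = Pᵢˢᵃᵗ/344.2.
  K_A = 742.1/344.2 = 2.15601, K_B = 575.2/344.2 = 1.67112, K_C = 192.8/344.2 = 0.56014, K_D = 114.6/344.2 = 0.33295
Rachford–Rice: g(V/F) = Σ zᵢ(Kᵢ−1)/(1+V/F(Kᵢ−1)) = 0.
Check two-phase: ΣzᵢKᵢ = 1.126 > 1 and Σzᵢ/Kᵢ = 1.568 > 1, so g(0) = 0.126 > 0 and g(1) = -0.568 < 0.
Newton–Raphson from V/F = 0.66:
  V/F = 0.660: g = -0.2396, g' = -0.672 → V/F = 0.303
  V/F = 0.303: g = -0.0372, g' = -0.516 → V/F = 0.231
Converged at V/F = 0.231.
Compositions from xᵢ = zᵢ/(1+V/F(Kᵢ−1)), yᵢ = Kᵢxᵢ:
  A: x = 0.183, y = 0.395
  B: x = 0.207, y = 0.346
  C: x = 0.248, y = 0.139
  D: x = 0.362, y = 0.120

x_D = 0.362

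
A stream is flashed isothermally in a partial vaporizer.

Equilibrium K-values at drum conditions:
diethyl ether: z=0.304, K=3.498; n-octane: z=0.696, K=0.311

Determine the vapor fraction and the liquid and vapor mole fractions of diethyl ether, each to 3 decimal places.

Rachford–Rice: g(ψ) = Σ zᵢ(Kᵢ−1)/(1+ψ(Kᵢ−1)) = 0.
Feasibility: ΣzᵢKᵢ = 1.280, Σzᵢ/Kᵢ = 2.325 — both > 1, two phases present.
Binary case is linear: z₁(K₁−1)(1+ψ(K₂−1)) + z₂(K₂−1)(1+ψ(K₁−1)) = 0
⇒ ψ = [z₁(K₁−1)+z₂(K₂−1)] / [−(K₁−1)(K₂−1)] = 0.2798/1.7211 = 0.163
Compositions from xᵢ = zᵢ/(1+ψ(Kᵢ−1)), yᵢ = Kᵢxᵢ:
  diethyl ether: x = 0.216, y = 0.756
  n-octane: x = 0.784, y = 0.244

ψ = 0.163, x_diethyl ether = 0.216, y_diethyl ether = 0.756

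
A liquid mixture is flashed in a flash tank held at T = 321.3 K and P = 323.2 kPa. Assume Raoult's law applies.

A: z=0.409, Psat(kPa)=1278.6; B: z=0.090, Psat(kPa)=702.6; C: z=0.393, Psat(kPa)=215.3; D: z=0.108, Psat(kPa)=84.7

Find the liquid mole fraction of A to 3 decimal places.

x_A = 0.116

Raoult's law: Kᵢ = Pᵢˢᵃᵗ/P = Pᵢˢᵃᵗ/323.2.
  K_A = 1278.6/323.2 = 3.95606, K_B = 702.6/323.2 = 2.17389, K_C = 215.3/323.2 = 0.66615, K_D = 84.7/323.2 = 0.26207
Rachford–Rice: g(β) = Σ zᵢ(Kᵢ−1)/(1+β(Kᵢ−1)) = 0.
g(0) = ΣzᵢKᵢ − 1 = 1.104 and g(1) = 1 − Σzᵢ/Kᵢ = -0.147, so a root lies in (0, 1).
Iterate (Newton) starting at β = 0.32:
  β = 0.320: g = 0.4469, g' = -1.165 → β = 0.704
  β = 0.704: g = 0.1132, g' = -0.743 → β = 0.856
  β = 0.856: g = -0.0048, g' = -0.837 → β = 0.850
Converged at β = 0.850.
Compositions from xᵢ = zᵢ/(1+β(Kᵢ−1)), yᵢ = Kᵢxᵢ:
  A: x = 0.116, y = 0.461
  B: x = 0.045, y = 0.098
  C: x = 0.549, y = 0.366
  D: x = 0.290, y = 0.076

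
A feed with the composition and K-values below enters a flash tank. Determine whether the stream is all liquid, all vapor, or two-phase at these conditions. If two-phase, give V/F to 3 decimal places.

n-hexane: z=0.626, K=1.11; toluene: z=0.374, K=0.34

all liquid

ΣzᵢKᵢ = 0.822; Σzᵢ/Kᵢ = 1.664.
Since ΣzᵢKᵢ < 1 the mixture is below its bubble point — single liquid phase.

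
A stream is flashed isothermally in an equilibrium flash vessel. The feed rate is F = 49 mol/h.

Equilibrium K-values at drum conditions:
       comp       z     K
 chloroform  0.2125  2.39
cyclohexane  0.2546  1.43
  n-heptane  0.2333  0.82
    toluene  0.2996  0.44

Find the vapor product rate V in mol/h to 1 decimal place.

Newton–Raphson from β = 0.5:
  β = 0.5000: g = -0.01480, g' = -0.3652 → β = 0.4595
  β = 0.4595: g = -0.00001, g' = -0.3650 → β = 0.4594
Converged at β = 0.4594.
Then V = β·F = 0.4594·49 = 22.5 mol/h and L = F − V = 26.5 mol/h.

V = 22.5 mol/h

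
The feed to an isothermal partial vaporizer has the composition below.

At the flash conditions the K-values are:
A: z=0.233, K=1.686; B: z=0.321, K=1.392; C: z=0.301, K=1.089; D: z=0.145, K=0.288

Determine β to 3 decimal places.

β = 0.765

Rachford–Rice: g(β) = Σ zᵢ(Kᵢ−1)/(1+β(Kᵢ−1)) = 0.
Check two-phase: ΣzᵢKᵢ = 1.209 > 1 and Σzᵢ/Kᵢ = 1.149 > 1, so g(0) = 0.209 > 0 and g(1) = -0.149 < 0.
Newton iteration, β⁰ = 0.5:
  β = 0.500: g = 0.0896, g' = -0.275 → β = 0.826
  β = 0.826: g = -0.0286, g' = -0.508 → β = 0.770
  β = 0.770: g = -0.0021, g' = -0.438 → β = 0.765
Converged at β = 0.765.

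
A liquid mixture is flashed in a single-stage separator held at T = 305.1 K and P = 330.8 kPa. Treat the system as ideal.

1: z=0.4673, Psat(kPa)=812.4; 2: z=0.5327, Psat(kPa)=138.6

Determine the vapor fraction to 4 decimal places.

ψ = 0.4384

Raoult's law: Kᵢ = Pᵢˢᵃᵗ/P = Pᵢˢᵃᵗ/330.8.
  K_1 = 812.4/330.8 = 2.455865, K_2 = 138.6/330.8 = 0.418984
Binary case is linear: z₁(K₁−1)(1+ψ(K₂−1)) + z₂(K₂−1)(1+ψ(K₁−1)) = 0
⇒ ψ = [z₁(K₁−1)+z₂(K₂−1)] / [−(K₁−1)(K₂−1)] = 0.37082/0.84588 = 0.4384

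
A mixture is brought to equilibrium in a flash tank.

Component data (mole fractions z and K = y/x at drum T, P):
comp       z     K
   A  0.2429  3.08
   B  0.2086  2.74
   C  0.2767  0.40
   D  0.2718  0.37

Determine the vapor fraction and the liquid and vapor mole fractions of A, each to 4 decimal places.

ψ = 0.4479, x_A = 0.1258, y_A = 0.3873

Rachford–Rice: g(ψ) = Σ zᵢ(Kᵢ−1)/(1+ψ(Kᵢ−1)) = 0.
Check two-phase: ΣzᵢKᵢ = 1.5309 > 1 and Σzᵢ/Kᵢ = 1.5813 > 1, so g(0) = 0.5309 > 0 and g(1) = -0.5813 < 0.
Newton–Raphson from ψ = 0.5:
  ψ = 0.5000: g = -0.04539, g' = -0.8663 → ψ = 0.4476
  ψ = 0.4476: g = 0.00022, g' = -0.8769 → ψ = 0.4479
Converged at ψ = 0.4479.
Compositions from xᵢ = zᵢ/(1+ψ(Kᵢ−1)), yᵢ = Kᵢxᵢ:
  A: x = 0.1258, y = 0.3873
  B: x = 0.1172, y = 0.3212
  C: x = 0.3784, y = 0.1514
  D: x = 0.3786, y = 0.1401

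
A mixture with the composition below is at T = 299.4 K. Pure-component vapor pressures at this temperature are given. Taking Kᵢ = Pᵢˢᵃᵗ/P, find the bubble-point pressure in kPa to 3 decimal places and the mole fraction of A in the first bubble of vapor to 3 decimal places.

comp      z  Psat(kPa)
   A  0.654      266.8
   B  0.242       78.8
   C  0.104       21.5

At the bubble point ψ → 0, so ΣzᵢKᵢ = 1 with Kᵢ = Pᵢˢᵃᵗ/P ⇒ P = ΣzᵢPᵢˢᵃᵗ.
P = 0.654·266.8 + 0.242·78.8 + 0.104·21.5 = 195.793 kPa
yᵢ = zᵢPᵢˢᵃᵗ/P ⇒ y_A = 0.654·266.8/195.793 = 0.891

Pbub = 195.793 kPa, y_A = 0.891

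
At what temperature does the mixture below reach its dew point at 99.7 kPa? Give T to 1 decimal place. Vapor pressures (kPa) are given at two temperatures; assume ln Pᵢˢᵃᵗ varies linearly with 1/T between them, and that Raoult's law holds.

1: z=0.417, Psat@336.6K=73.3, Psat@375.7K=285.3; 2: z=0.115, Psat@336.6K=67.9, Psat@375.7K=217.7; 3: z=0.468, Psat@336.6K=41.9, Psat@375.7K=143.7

Dew-point temperature: Σzᵢ·P/Pᵢˢᵃᵗ(T) = 1. Interpolate ln Pᵢˢᵃᵗ = aᵢ + bᵢ/T.
  T = 336.6 K: ΣzᵢP/Pᵢˢᵃᵗ = 1.8496
  T = 375.7 K: ΣzᵢP/Pᵢˢᵃᵗ = 0.5231
  T = 356.1 K: ΣzᵢP/Pᵢˢᵃᵗ = 0.9512
  T = 346.4 K: ΣzᵢP/Pᵢˢᵃᵗ = 1.3116
  T = 351.2 K: ΣzᵢP/Pᵢˢᵃᵗ = 1.1163
  T = 353.6 K: ΣzᵢP/Pᵢˢᵃᵗ = 1.0315
Interpolating between 353.6 K and 356.1 K gives T ≈ 354.6 K.

T = 354.6 K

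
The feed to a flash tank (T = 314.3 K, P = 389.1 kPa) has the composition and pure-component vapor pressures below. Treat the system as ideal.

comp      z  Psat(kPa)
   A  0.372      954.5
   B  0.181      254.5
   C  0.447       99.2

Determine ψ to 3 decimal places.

Raoult's law: Kᵢ = Pᵢˢᵃᵗ/P = Pᵢˢᵃᵗ/389.1.
  K_A = 954.5/389.1 = 2.45310, K_B = 254.5/389.1 = 0.65407, K_C = 99.2/389.1 = 0.25495
Material balance + equilibrium reduce to Σ zᵢ(Kᵢ−1)/(1+ψ(Kᵢ−1)) = 0.
Feasibility: ΣzᵢKᵢ = 1.145, Σzᵢ/Kᵢ = 2.182 — both > 1, two phases present.
Newton iteration, ψ⁰ = 0.4:
  ψ = 0.400: g = -0.2052, g' = -0.847 → ψ = 0.158
  ψ = 0.158: g = -0.0038, g' = -0.863 → ψ = 0.153
Converged at ψ = 0.153.

ψ = 0.153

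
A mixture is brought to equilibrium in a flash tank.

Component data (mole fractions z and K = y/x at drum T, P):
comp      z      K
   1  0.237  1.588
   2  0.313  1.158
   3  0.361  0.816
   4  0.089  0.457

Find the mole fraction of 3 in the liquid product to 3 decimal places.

x_3 = 0.407

Let β = V/F and solve Σ zᵢ(Kᵢ−1)/(1+β(Kᵢ−1)) = 0.
g(0) = ΣzᵢKᵢ − 1 = 0.074 and g(1) = 1 − Σzᵢ/Kᵢ = -0.057, so a root lies in (0, 1).
Newton–Raphson from β = 0.5:
  β = 0.500: g = 0.0140, g' = -0.120 → β = 0.617
  β = 0.617: g = -0.0003, g' = -0.126 → β = 0.615
Converged at β = 0.615.
Compositions from xᵢ = zᵢ/(1+β(Kᵢ−1)), yᵢ = Kᵢxᵢ:
  1: x = 0.174, y = 0.276
  2: x = 0.285, y = 0.330
  3: x = 0.407, y = 0.332
  4: x = 0.134, y = 0.061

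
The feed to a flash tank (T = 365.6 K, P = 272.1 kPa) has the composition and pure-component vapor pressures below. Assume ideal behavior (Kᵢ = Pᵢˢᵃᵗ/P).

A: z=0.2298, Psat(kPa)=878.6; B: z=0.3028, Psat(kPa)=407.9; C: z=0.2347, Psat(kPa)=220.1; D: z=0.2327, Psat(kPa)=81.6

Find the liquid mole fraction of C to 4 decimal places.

Raoult's law: Kᵢ = Pᵢˢᵃᵗ/P = Pᵢˢᵃᵗ/272.1.
  K_A = 878.6/272.1 = 3.228960, K_B = 407.9/272.1 = 1.499081, K_C = 220.1/272.1 = 0.808894, K_D = 81.6/272.1 = 0.299890
Let ψ = V/F and solve Σ zᵢ(Kᵢ−1)/(1+ψ(Kᵢ−1)) = 0.
Check two-phase: ΣzᵢKᵢ = 1.4556 > 1 and Σzᵢ/Kᵢ = 1.3393 > 1, so g(0) = 0.4556 > 0 and g(1) = -0.3393 < 0.
Iterate (Newton) starting at ψ = 0.31:
  ψ = 0.3100: g = 0.17803, g' = -0.6516 → ψ = 0.5832
  ψ = 0.5832: g = 0.01393, g' = -0.5977 → ψ = 0.6065
  ψ = 0.6065: g = -0.00010, g' = -0.6064 → ψ = 0.6064
Converged at ψ = 0.6064.
Compositions from xᵢ = zᵢ/(1+ψ(Kᵢ−1)), yᵢ = Kᵢxᵢ:
  A: x = 0.0977, y = 0.3155
  B: x = 0.2325, y = 0.3485
  C: x = 0.2655, y = 0.2147
  D: x = 0.4044, y = 0.1213

x_C = 0.2655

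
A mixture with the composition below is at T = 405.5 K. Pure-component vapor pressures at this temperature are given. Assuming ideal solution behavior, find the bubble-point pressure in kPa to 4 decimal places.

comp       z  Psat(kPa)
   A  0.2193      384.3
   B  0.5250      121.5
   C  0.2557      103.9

At the bubble point ψ → 0, so ΣzᵢKᵢ = 1 with Kᵢ = Pᵢˢᵃᵗ/P ⇒ P = ΣzᵢPᵢˢᵃᵗ.
P = 0.2193·384.3 + 0.5250·121.5 + 0.2557·103.9 = 174.6317 kPa

Pbub = 174.6317 kPa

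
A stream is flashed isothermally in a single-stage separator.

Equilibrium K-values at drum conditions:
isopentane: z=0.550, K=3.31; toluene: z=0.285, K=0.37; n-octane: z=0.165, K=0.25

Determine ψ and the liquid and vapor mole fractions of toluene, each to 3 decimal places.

ψ = 0.617, x_toluene = 0.466, y_toluene = 0.172

Let ψ = V/F and solve Σ zᵢ(Kᵢ−1)/(1+ψ(Kᵢ−1)) = 0.
g(0) = ΣzᵢKᵢ − 1 = 0.967 and g(1) = 1 − Σzᵢ/Kᵢ = -0.596, so a root lies in (0, 1).
Newton–Raphson from ψ = 0.55:
  ψ = 0.550: g = 0.0742, g' = -1.103 → ψ = 0.617
Converged at ψ = 0.617.
Compositions from xᵢ = zᵢ/(1+ψ(Kᵢ−1)), yᵢ = Kᵢxᵢ:
  isopentane: x = 0.227, y = 0.751
  toluene: x = 0.466, y = 0.172
  n-octane: x = 0.307, y = 0.077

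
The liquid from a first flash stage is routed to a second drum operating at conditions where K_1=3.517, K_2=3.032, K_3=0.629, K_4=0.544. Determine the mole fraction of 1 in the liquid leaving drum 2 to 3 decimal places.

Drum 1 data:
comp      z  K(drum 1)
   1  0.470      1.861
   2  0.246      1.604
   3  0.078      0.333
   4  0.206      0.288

x_1 (drum 2) = 0.094

Drum 1:
Material balance + equilibrium reduce to Σ zᵢ(Kᵢ−1)/(1+ψ₁(Kᵢ−1)) = 0.
g(0) = ΣzᵢKᵢ − 1 = 0.355 and g(1) = 1 − Σzᵢ/Kᵢ = -0.355, so a root lies in (0, 1).
Newton iteration, ψ₁⁰ = 0.5:
  ψ₁ = 0.500: g = 0.0912, g' = -0.553 → ψ₁ = 0.665
  ψ₁ = 0.665: g = -0.0086, g' = -0.675 → ψ₁ = 0.652
Converged at ψ₁ = 0.652.
Drum-1 compositions:
  1: x = 0.301, y = 0.560
  2: x = 0.176, y = 0.283
  3: x = 0.138, y = 0.046
  4: x = 0.384, y = 0.111
Drum-2 feed = drum-1 liquid: z₂ = (0.3010, 0.1765, 0.1380, 0.3845).
Drum 2:
Iterate (Newton) starting at ψ₂ = 0.62:
  ψ₂ = 0.620: g = 0.1437, g' = -0.621 → ψ₂ = 0.851
  ψ₂ = 0.851: g = 0.0110, g' = -0.545 → ψ₂ = 0.872
Converged at ψ₂ = 0.872.
  1: x = 0.094, y = 0.331
  2: x = 0.064, y = 0.193
  3: x = 0.204, y = 0.128
  4: x = 0.638, y = 0.347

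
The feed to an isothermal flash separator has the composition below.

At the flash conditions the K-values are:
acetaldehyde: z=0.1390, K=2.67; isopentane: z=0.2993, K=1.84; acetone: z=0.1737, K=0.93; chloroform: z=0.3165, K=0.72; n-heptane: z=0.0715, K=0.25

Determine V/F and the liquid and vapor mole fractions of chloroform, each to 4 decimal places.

Material balance + equilibrium reduce to Σ zᵢ(Kᵢ−1)/(1+V/F(Kᵢ−1)) = 0.
Check two-phase: ΣzᵢKᵢ = 1.3291 > 1 and Σzᵢ/Kᵢ = 1.1271 > 1, so g(0) = 0.3291 > 0 and g(1) = -0.1271 < 0.
Newton–Raphson from V/F = 0.5:
  V/F = 0.5000: g = 0.10211, g' = -0.3573 → V/F = 0.7858
  V/F = 0.7858: g = -0.00523, g' = -0.4294 → V/F = 0.7736
  V/F = 0.7736: g = -0.00005, g' = -0.4210 → V/F = 0.7735
Converged at V/F = 0.7735.
Compositions from xᵢ = zᵢ/(1+V/F(Kᵢ−1)), yᵢ = Kᵢxᵢ:
  acetaldehyde: x = 0.0607, y = 0.1619
  isopentane: x = 0.1814, y = 0.3338
  acetone: x = 0.1836, y = 0.1708
  chloroform: x = 0.4040, y = 0.2909
  n-heptane: x = 0.1703, y = 0.0426

V/F = 0.7735, x_chloroform = 0.4040, y_chloroform = 0.2909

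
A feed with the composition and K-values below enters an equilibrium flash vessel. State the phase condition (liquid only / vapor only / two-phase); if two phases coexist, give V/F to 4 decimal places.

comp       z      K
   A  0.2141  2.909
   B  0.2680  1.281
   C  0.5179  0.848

vapor only

ΣzᵢKᵢ = 1.4053; Σzᵢ/Kᵢ = 0.8935.
Since Σzᵢ/Kᵢ < 1 the mixture is above its dew point — single vapor phase.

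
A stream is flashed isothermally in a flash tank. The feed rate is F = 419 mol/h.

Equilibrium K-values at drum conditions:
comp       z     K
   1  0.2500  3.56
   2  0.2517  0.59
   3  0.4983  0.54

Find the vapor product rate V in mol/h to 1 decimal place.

V = 113.5 mol/h

Rachford–Rice: g(V/F) = Σ zᵢ(Kᵢ−1)/(1+V/F(Kᵢ−1)) = 0.
g(0) = ΣzᵢKᵢ − 1 = 0.3076 and g(1) = 1 − Σzᵢ/Kᵢ = -0.4196, so a root lies in (0, 1).
Iterate (Newton) starting at V/F = 0.7:
  V/F = 0.7000: g = -0.25359, g' = -0.5228 → V/F = 0.2149
  V/F = 0.2149: g = 0.04531, g' = -0.8625 → V/F = 0.2675
  V/F = 0.2675: g = 0.00261, g' = -0.7677 → V/F = 0.2709
Converged at V/F = 0.2709.
Then V = V/F·F = 0.2709·419 = 113.5 mol/h and L = F − V = 305.5 mol/h.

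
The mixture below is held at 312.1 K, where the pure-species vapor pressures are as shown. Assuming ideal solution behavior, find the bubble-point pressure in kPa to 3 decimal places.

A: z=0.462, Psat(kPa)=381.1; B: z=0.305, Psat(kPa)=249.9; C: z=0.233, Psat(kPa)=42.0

At the bubble point ψ → 0, so ΣzᵢKᵢ = 1 with Kᵢ = Pᵢˢᵃᵗ/P ⇒ P = ΣzᵢPᵢˢᵃᵗ.
P = 0.462·381.1 + 0.305·249.9 + 0.233·42.0 = 262.074 kPa

Pbub = 262.074 kPa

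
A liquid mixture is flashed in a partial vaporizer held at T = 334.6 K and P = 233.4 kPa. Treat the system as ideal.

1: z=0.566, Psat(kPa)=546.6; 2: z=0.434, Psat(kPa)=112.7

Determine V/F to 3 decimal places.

V/F = 0.771

Raoult's law: Kᵢ = Pᵢˢᵃᵗ/P = Pᵢˢᵃᵗ/233.4.
  K_1 = 546.6/233.4 = 2.34190, K_2 = 112.7/233.4 = 0.48286
Rachford–Rice: g(V/F) = Σ zᵢ(Kᵢ−1)/(1+V/F(Kᵢ−1)) = 0.
Check two-phase: ΣzᵢKᵢ = 1.535 > 1 and Σzᵢ/Kᵢ = 1.140 > 1, so g(0) = 0.535 > 0 and g(1) = -0.140 < 0.
Iterate (Newton) starting at V/F = 0.66:
  V/F = 0.660: g = 0.0621, g' = -0.554 → V/F = 0.772
  V/F = 0.772: g = -0.0005, g' = -0.567 → V/F = 0.771
Converged at V/F = 0.771.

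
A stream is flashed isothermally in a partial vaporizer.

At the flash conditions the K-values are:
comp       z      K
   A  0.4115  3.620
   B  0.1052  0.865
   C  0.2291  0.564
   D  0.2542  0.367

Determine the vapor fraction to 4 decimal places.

ψ = 0.6117

Material balance + equilibrium reduce to Σ zᵢ(Kᵢ−1)/(1+ψ(Kᵢ−1)) = 0.
Feasibility: ΣzᵢKᵢ = 1.8031, Σzᵢ/Kᵢ = 1.3341 — both > 1, two phases present.
Newton iteration, ψ⁰ = 0.44:
  ψ = 0.4400: g = 0.13908, g' = -0.8740 → ψ = 0.5991
  ψ = 0.5991: g = 0.00968, g' = -0.7742 → ψ = 0.6116
  ψ = 0.6116: g = 0.00002, g' = -0.7715 → ψ = 0.6117
Converged at ψ = 0.6117.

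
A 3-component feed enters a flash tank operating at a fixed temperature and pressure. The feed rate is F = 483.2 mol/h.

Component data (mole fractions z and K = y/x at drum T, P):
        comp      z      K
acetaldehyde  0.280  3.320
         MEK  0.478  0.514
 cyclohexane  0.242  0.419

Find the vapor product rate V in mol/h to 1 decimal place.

V = 111.0 mol/h

Let ψ = V/F and solve Σ zᵢ(Kᵢ−1)/(1+ψ(Kᵢ−1)) = 0.
Feasibility: ΣzᵢKᵢ = 1.277, Σzᵢ/Kᵢ = 1.592 — both > 1, two phases present.
Newton–Raphson from ψ = 0.35:
  ψ = 0.350: g = -0.0979, g' = -0.752 → ψ = 0.220
  ψ = 0.220: g = 0.0090, g' = -0.910 → ψ = 0.230
Converged at ψ = 0.230.
Then V = ψ·F = 0.2297·483.2 = 111.0 mol/h and L = F − V = 372.2 mol/h.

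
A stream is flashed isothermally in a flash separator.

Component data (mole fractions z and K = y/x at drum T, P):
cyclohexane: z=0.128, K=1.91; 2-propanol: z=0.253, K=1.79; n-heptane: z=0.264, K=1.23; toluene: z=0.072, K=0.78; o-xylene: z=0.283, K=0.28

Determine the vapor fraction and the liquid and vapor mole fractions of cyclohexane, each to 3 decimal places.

ψ = 0.376, x_cyclohexane = 0.095, y_cyclohexane = 0.182

Let ψ = V/F and solve Σ zᵢ(Kᵢ−1)/(1+ψ(Kᵢ−1)) = 0.
Feasibility: ΣzᵢKᵢ = 1.157, Σzᵢ/Kᵢ = 1.526 — both > 1, two phases present.
Iterate (Newton) starting at ψ = 0.41:
  ψ = 0.410: g = -0.0152, g' = -0.458 → ψ = 0.377
  ψ = 0.377: g = -0.0002, g' = -0.445 → ψ = 0.376
Converged at ψ = 0.376.
Compositions from xᵢ = zᵢ/(1+ψ(Kᵢ−1)), yᵢ = Kᵢxᵢ:
  cyclohexane: x = 0.095, y = 0.182
  2-propanol: x = 0.195, y = 0.349
  n-heptane: x = 0.243, y = 0.299
  toluene: x = 0.078, y = 0.061
  o-xylene: x = 0.388, y = 0.109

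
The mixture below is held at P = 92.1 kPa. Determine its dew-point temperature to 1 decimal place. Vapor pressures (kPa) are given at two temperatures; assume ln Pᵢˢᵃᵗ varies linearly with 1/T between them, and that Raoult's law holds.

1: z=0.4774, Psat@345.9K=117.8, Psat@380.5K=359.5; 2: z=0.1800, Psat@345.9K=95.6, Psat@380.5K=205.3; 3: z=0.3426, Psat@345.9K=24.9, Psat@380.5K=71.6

Dew-point temperature: Σzᵢ·P/Pᵢˢᵃᵗ(T) = 1. Interpolate ln Pᵢˢᵃᵗ = aᵢ + bᵢ/T.
  T = 345.9 K: ΣzᵢP/Pᵢˢᵃᵗ = 1.8139
  T = 380.5 K: ΣzᵢP/Pᵢˢᵃᵗ = 0.6437
  T = 363.2 K: ΣzᵢP/Pᵢˢᵃᵗ = 1.0530
  T = 371.9 K: ΣzᵢP/Pᵢˢᵃᵗ = 0.8172
  T = 367.5 K: ΣzᵢP/Pᵢˢᵃᵗ = 0.9275
  T = 365.4 K: ΣzᵢP/Pᵢˢᵃᵗ = 0.9864
  T = 364.3 K: ΣzᵢP/Pᵢˢᵃᵗ = 1.0191
Interpolating between 364.3 K and 365.4 K gives T ≈ 364.9 K.

T = 364.9 K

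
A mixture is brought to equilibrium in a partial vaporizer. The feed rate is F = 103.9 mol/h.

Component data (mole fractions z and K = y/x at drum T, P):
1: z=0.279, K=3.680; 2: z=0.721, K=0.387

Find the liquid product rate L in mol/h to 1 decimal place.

L = 84.6 mol/h

Rachford–Rice: g(ψ) = Σ zᵢ(Kᵢ−1)/(1+ψ(Kᵢ−1)) = 0.
g(0) = ΣzᵢKᵢ − 1 = 0.306 and g(1) = 1 − Σzᵢ/Kᵢ = -0.939, so a root lies in (0, 1).
Newton iteration, ψ⁰ = 0.5:
  ψ = 0.500: g = -0.3178, g' = -0.929 → ψ = 0.158
  ψ = 0.158: g = 0.0358, g' = -1.321 → ψ = 0.185
  ψ = 0.185: g = 0.0011, g' = -1.240 → ψ = 0.186
Converged at ψ = 0.186.
Then V = ψ·F = 0.1861·103.9 = 19.3 mol/h and L = F − V = 84.6 mol/h.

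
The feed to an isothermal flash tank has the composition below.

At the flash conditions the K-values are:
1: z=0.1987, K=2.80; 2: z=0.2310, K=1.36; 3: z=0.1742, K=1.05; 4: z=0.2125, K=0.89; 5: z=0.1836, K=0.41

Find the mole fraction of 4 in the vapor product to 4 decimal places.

Let β = V/F and solve Σ zᵢ(Kᵢ−1)/(1+β(Kᵢ−1)) = 0.
Feasibility: ΣzᵢKᵢ = 1.3178, Σzᵢ/Kᵢ = 1.0933 — both > 1, two phases present.
Iterate (Newton) starting at β = 0.5:
  β = 0.5000: g = 0.08883, g' = -0.3317 → β = 0.7678
  β = 0.7678: g = 0.00013, g' = -0.3489 → β = 0.7682
Converged at β = 0.7682.
Compositions from xᵢ = zᵢ/(1+β(Kᵢ−1)), yᵢ = Kᵢxᵢ:
  1: x = 0.0834, y = 0.2335
  2: x = 0.1810, y = 0.2461
  3: x = 0.1678, y = 0.1761
  4: x = 0.2321, y = 0.2066
  5: x = 0.3358, y = 0.1377

y_4 = 0.2066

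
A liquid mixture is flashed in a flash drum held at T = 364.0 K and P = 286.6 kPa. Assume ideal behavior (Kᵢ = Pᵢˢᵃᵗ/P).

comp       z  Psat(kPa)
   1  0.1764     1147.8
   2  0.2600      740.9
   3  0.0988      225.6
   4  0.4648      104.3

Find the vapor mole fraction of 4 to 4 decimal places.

y_4 = 0.2440

Raoult's law: Kᵢ = Pᵢˢᵃᵗ/P = Pᵢˢᵃᵗ/286.6.
  K_1 = 1147.8/286.6 = 4.004885, K_2 = 740.9/286.6 = 2.585136, K_3 = 225.6/286.6 = 0.787160, K_4 = 104.3/286.6 = 0.363922
Material balance + equilibrium reduce to Σ zᵢ(Kᵢ−1)/(1+ψ(Kᵢ−1)) = 0.
Feasibility: ΣzᵢKᵢ = 1.6255, Σzᵢ/Kᵢ = 1.5473 — both > 1, two phases present.
Iterate (Newton) starting at ψ = 0.5:
  ψ = 0.5000: g = -0.01533, g' = -0.8676 → ψ = 0.4823
  ψ = 0.4823: g = 0.00004, g' = -0.8722 → ψ = 0.4824
Converged at ψ = 0.4824.
Compositions from xᵢ = zᵢ/(1+ψ(Kᵢ−1)), yᵢ = Kᵢxᵢ:
  1: x = 0.0720, y = 0.2884
  2: x = 0.1473, y = 0.3809
  3: x = 0.1101, y = 0.0867
  4: x = 0.6705, y = 0.2440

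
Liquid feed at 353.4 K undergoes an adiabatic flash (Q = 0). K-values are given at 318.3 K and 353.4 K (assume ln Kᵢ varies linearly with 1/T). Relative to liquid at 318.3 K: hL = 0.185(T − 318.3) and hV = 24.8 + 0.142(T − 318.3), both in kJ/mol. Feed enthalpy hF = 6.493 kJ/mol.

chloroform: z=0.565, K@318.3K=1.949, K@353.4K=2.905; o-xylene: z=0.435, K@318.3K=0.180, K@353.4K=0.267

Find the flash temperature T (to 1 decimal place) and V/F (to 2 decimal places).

Adiabatic flash: solve Rachford–Rice at each trial T, then check hF = ψ·hV(T) + (1−ψ)·hL(T).
  T = 318.3 K: K = (1.949, 0.180), RR gives ψ = 0.231, H_out = 5.720 kJ/mol
  T = 353.4 K: K = (2.905, 0.267), RR gives ψ = 0.542, H_out = 19.128 kJ/mol
  T = 335.9 K: K = (2.406, 0.222), RR gives ψ = 0.416, H_out = 13.268 kJ/mol
  T = 327.1 K: K = (2.172, 0.200), RR gives ψ = 0.335, H_out = 9.814 kJ/mol
  T = 322.7 K: K = (2.059, 0.190), RR gives ψ = 0.287, H_out = 7.870 kJ/mol
  T = 320.5 K: K = (2.004, 0.185), RR gives ψ = 0.260, H_out = 6.824 kJ/mol
Linear interpolation between T = 318.3 (H_out = 5.720) and T = 320.5 (H_out = 6.824) on hF = 6.493 gives T ≈ 319.8 K, at which ψ = 0.25.

T = 319.8 K, V/F = 0.25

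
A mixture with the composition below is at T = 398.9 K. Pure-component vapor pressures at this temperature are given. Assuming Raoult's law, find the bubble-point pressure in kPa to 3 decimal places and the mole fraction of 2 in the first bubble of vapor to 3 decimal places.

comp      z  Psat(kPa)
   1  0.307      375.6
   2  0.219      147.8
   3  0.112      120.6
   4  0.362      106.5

At the bubble point ψ → 0, so ΣzᵢKᵢ = 1 with Kᵢ = Pᵢˢᵃᵗ/P ⇒ P = ΣzᵢPᵢˢᵃᵗ.
P = 0.307·375.6 + 0.219·147.8 + 0.112·120.6 + 0.362·106.5 = 199.738 kPa
yᵢ = zᵢPᵢˢᵃᵗ/P ⇒ y_2 = 0.219·147.8/199.738 = 0.162

Pbub = 199.738 kPa, y_2 = 0.162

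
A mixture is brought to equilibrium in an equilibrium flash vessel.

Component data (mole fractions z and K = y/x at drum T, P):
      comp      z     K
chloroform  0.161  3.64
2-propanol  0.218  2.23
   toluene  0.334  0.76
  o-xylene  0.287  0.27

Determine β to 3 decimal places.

Let β = V/F and solve Σ zᵢ(Kᵢ−1)/(1+β(Kᵢ−1)) = 0.
Feasibility: ΣzᵢKᵢ = 1.404, Σzᵢ/Kᵢ = 1.644 — both > 1, two phases present.
Iterate (Newton) starting at β = 0.5:
  β = 0.500: g = -0.0718, g' = -0.739 → β = 0.403
Converged at β = 0.403.

β = 0.403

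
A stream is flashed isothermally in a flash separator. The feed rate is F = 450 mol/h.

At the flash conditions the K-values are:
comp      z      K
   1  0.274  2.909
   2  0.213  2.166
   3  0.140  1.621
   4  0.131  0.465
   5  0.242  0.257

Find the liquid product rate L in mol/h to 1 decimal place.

Iterate (Newton) starting at β = 0.5:
  β = 0.500: g = 0.1091, g' = -0.816 → β = 0.634
  β = 0.634: g = -0.0038, g' = -0.891 → β = 0.629
Converged at β = 0.629.
Then V = β·F = 0.6293·450 = 283.2 mol/h and L = F − V = 166.8 mol/h.

L = 166.8 mol/h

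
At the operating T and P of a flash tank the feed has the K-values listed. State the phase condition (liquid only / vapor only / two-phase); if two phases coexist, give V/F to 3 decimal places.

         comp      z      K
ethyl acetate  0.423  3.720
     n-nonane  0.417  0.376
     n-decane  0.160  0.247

ΣzᵢKᵢ = 1.770; Σzᵢ/Kᵢ = 1.871.
Both exceed 1, so a two-phase solution exists.
Rachford–Rice: g(ψ) = Σ zᵢ(Kᵢ−1)/(1+ψ(Kᵢ−1)) = 0.
Newton iteration, ψ⁰ = 0.44:
  ψ = 0.440: g = -0.0151, g' = -1.160 → ψ = 0.427
Converged at ψ = 0.427.

two-phase, V/F = 0.427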